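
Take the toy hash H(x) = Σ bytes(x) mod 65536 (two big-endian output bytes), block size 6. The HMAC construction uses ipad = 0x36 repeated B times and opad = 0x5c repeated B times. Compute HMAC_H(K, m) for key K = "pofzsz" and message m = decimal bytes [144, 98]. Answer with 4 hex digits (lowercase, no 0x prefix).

Key "pofzsz" = 70 6f 66 7a 73 7a is exactly B = 6 bytes: K' = 70 6f 66 7a 73 7a.
K' ⊕ ipad = 46 59 50 4c 45 4c.  K' ⊕ opad = 2c 33 3a 26 2f 26.
Inner input = (K'⊕ipad) ∥ m = 46 59 50 4c 45 4c ∥ 90 62.
Inner hash: sum = 70+89+80+76+69+76+144+98 = 702 → 02 be.
Outer input = (K'⊕opad) ∥ inner = 2c 33 3a 26 2f 26 ∥ 02 be.
Outer hash (tag): sum = 44+51+58+38+47+38+2+190 = 468 → 01 d4.

01d4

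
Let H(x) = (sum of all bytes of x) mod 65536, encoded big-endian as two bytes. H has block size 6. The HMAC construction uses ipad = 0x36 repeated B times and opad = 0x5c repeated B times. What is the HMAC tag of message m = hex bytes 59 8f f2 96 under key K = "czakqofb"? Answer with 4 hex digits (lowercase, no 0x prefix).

Key "czakqofb" = 63 7a 61 6b 71 6f 66 62 is 8 bytes > B = 6, so hash it first: H(key) = 03 51, then zero-pad to 6 bytes: K' = 03 51 00 00 00 00.
K' ⊕ ipad = 35 67 36 36 36 36.  K' ⊕ opad = 5f 0d 5c 5c 5c 5c.
Inner input = (K'⊕ipad) ∥ m = 35 67 36 36 36 36 ∥ 59 8f f2 96.
Inner hash: sum = 53+103+54+54+54+54+89+143+242+150 = 996 → 03 e4.
Outer input = (K'⊕opad) ∥ inner = 5f 0d 5c 5c 5c 5c ∥ 03 e4.
Outer hash (tag): sum = 95+13+92+92+92+92+3+228 = 707 → 02 c3.

02c3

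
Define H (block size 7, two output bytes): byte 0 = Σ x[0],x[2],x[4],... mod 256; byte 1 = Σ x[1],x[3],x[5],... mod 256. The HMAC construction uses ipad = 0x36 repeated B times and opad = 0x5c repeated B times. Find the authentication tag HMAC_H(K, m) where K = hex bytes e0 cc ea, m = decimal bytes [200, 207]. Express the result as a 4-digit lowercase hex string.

5835

Key hex bytes e0 cc ea is 3 bytes ≤ B = 7; zero-pad to 7 bytes: K' = e0 cc ea 00 00 00 00.
K' ⊕ ipad = d6 fa dc 36 36 36 36.  K' ⊕ opad = bc 90 b6 5c 5c 5c 5c.
Inner input = (K'⊕ipad) ∥ m = d6 fa dc 36 36 36 36 ∥ c8 cf.
Inner hash: even-index sum = 749 mod 256 = 237; odd-index sum = 558 mod 256 = 46 → ed 2e.
Outer input = (K'⊕opad) ∥ inner = bc 90 b6 5c 5c 5c 5c ∥ ed 2e.
Outer hash (tag): even-index sum = 600 mod 256 = 88; odd-index sum = 565 mod 256 = 53 → 58 35.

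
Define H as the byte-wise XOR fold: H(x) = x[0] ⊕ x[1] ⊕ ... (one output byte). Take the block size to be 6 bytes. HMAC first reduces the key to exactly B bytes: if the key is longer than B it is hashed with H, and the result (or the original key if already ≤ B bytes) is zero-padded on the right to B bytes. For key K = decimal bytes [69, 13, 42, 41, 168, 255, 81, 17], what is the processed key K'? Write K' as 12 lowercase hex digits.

5c0000000000

|K| = 8 > B = 6, so first hash the key.
H(K): XOR 45⊕0d⊕2a⊕29⊕a8⊕ff⊕51⊕11 = 5c.
Zero-pad H(K) = 5c to 6 bytes: K' = 5c 00 00 00 00 00.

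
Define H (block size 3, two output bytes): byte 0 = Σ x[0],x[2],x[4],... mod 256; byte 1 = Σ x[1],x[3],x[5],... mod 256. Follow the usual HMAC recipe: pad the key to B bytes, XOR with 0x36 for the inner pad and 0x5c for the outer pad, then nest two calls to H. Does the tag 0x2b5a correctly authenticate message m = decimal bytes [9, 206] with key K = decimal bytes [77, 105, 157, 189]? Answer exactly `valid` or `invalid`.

valid

Key decimal bytes [77, 105, 157, 189] = 4d 69 9d bd is 4 bytes > B = 3, so hash it first: H(key) = ea 26, then zero-pad to 3 bytes: K' = ea 26 00.
K' ⊕ ipad = dc 10 36; K' ⊕ opad = b6 7a 5c.
Inner hash: even-index sum = 480 mod 256 = 224; odd-index sum = 25 mod 256 = 25 → e0 19.
Outer hash (recomputed tag): even-index sum = 299 mod 256 = 43; odd-index sum = 346 mod 256 = 90 → 2b 5a.
Recomputed tag = 2b5a; claimed = 2b5a → match.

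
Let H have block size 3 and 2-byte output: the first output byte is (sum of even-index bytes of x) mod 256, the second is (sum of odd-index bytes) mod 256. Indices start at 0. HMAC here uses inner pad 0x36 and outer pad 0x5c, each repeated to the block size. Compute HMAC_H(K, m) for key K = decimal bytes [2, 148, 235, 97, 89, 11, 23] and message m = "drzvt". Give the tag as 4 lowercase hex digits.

Key decimal bytes [2, 148, 235, 97, 89, 11, 23] = 02 94 eb 61 59 0b 17 is 7 bytes > B = 3, so hash it first: H(key) = 5d 00, then zero-pad to 3 bytes: K' = 5d 00 00.
K' ⊕ ipad = 6b 36 36.  K' ⊕ opad = 01 5c 5c.
Inner input = (K'⊕ipad) ∥ m = 6b 36 36 ∥ 64 72 7a 76 74.
Inner hash: even-index sum = 393 mod 256 = 137; odd-index sum = 392 mod 256 = 136 → 89 88.
Outer input = (K'⊕opad) ∥ inner = 01 5c 5c ∥ 89 88.
Outer hash (tag): even-index sum = 229 mod 256 = 229; odd-index sum = 229 mod 256 = 229 → e5 e5.

e5e5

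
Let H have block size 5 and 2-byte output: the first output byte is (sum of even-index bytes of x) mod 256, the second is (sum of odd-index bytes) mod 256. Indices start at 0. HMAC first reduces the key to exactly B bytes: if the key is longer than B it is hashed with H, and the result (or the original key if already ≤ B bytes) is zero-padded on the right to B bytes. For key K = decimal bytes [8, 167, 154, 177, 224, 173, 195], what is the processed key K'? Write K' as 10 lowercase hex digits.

4505000000

|K| = 7 > B = 5, so first hash the key.
H(K): even-index sum = 581 mod 256 = 69; odd-index sum = 517 mod 256 = 5 → 45 05.
Zero-pad H(K) = 45 05 to 5 bytes: K' = 45 05 00 00 00.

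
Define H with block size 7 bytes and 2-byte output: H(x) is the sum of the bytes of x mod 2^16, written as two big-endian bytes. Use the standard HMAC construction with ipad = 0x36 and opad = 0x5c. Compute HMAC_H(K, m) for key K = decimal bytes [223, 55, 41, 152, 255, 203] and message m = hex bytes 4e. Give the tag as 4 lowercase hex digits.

Key decimal bytes [223, 55, 41, 152, 255, 203] = df 37 29 98 ff cb is 6 bytes ≤ B = 7; zero-pad to 7 bytes: K' = df 37 29 98 ff cb 00.
K' ⊕ ipad = e9 01 1f ae c9 fd 36.  K' ⊕ opad = 83 6b 75 c4 a3 97 5c.
Inner input = (K'⊕ipad) ∥ m = e9 01 1f ae c9 fd 36 ∥ 4e.
Inner hash: sum = 233+1+31+174+201+253+54+78 = 1025 → 04 01.
Outer input = (K'⊕opad) ∥ inner = 83 6b 75 c4 a3 97 5c ∥ 04 01.
Outer hash (tag): sum = 131+107+117+196+163+151+92+4+1 = 962 → 03 c2.

03c2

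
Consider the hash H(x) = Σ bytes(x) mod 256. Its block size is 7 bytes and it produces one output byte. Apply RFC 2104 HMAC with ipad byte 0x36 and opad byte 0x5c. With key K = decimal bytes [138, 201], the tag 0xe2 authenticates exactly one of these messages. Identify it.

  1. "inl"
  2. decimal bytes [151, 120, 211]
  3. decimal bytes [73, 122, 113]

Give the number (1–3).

Key decimal bytes [138, 201] = 8a c9 is 2 bytes ≤ B = 7; zero-pad to 7 bytes: K' = 8a c9 00 00 00 00 00.
K' ⊕ ipad = bc ff 36 36 36 36 36; K' ⊕ opad = d6 95 5c 5c 5c 5c 5c.
m1: inner = H(bc ff 36 36 36 36 36 69 6e 6c) = 0c; tag = H(d6 95 5c 5c 5c 5c 5c 0c) = 43
m2: inner = H(bc ff 36 36 36 36 36 97 78 d3) = ab; tag = H(d6 95 5c 5c 5c 5c 5c ab) = e2 ← matches
m3: inner = H(bc ff 36 36 36 36 36 49 7a 71) = fd; tag = H(d6 95 5c 5c 5c 5c 5c fd) = 34

2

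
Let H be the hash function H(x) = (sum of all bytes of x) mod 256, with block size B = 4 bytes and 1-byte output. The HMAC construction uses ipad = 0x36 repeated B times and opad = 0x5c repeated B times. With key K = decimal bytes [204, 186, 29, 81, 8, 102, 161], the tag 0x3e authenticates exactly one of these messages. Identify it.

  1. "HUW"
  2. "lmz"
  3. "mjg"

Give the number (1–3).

1

Key decimal bytes [204, 186, 29, 81, 8, 102, 161] = cc ba 1d 51 08 66 a1 is 7 bytes > B = 4, so hash it first: H(key) = 03, then zero-pad to 4 bytes: K' = 03 00 00 00.
K' ⊕ ipad = 35 36 36 36; K' ⊕ opad = 5f 5c 5c 5c.
m1: inner = H(35 36 36 36 48 55 57) = cb; tag = H(5f 5c 5c 5c cb) = 3e ← matches
m2: inner = H(35 36 36 36 6c 6d 7a) = 2a; tag = H(5f 5c 5c 5c 2a) = 9d
m3: inner = H(35 36 36 36 6d 6a 67) = 15; tag = H(5f 5c 5c 5c 15) = 88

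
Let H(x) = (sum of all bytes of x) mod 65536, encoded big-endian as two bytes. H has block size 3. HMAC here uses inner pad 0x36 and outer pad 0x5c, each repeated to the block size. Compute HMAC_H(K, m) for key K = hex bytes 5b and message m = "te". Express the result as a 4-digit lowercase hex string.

0172

Key hex bytes 5b is 1 byte ≤ B = 3; zero-pad to 3 bytes: K' = 5b 00 00.
K' ⊕ ipad = 6d 36 36.  K' ⊕ opad = 07 5c 5c.
Inner input = (K'⊕ipad) ∥ m = 6d 36 36 ∥ 74 65.
Inner hash: sum = 109+54+54+116+101 = 434 → 01 b2.
Outer input = (K'⊕opad) ∥ inner = 07 5c 5c ∥ 01 b2.
Outer hash (tag): sum = 7+92+92+1+178 = 370 → 01 72.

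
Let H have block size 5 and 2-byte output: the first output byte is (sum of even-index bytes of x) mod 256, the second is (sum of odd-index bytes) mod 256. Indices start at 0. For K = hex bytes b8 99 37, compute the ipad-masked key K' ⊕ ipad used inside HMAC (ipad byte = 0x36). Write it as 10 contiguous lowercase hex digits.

Key hex bytes b8 99 37 is 3 bytes ≤ B = 5; zero-pad to 5 bytes: K' = b8 99 37 00 00.
XOR each byte with 0x36: b8⊕36=8e, 99⊕36=af, 37⊕36=01, 00⊕36=36, 00⊕36=36.

8eaf013636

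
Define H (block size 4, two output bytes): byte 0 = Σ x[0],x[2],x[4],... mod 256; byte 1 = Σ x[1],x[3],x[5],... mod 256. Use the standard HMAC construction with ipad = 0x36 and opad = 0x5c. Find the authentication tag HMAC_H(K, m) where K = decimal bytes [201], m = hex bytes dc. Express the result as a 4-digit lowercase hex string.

0224

Key decimal bytes [201] = c9 is 1 byte ≤ B = 4; zero-pad to 4 bytes: K' = c9 00 00 00.
K' ⊕ ipad = ff 36 36 36.  K' ⊕ opad = 95 5c 5c 5c.
Inner input = (K'⊕ipad) ∥ m = ff 36 36 36 ∥ dc.
Inner hash: even-index sum = 529 mod 256 = 17; odd-index sum = 108 mod 256 = 108 → 11 6c.
Outer input = (K'⊕opad) ∥ inner = 95 5c 5c 5c ∥ 11 6c.
Outer hash (tag): even-index sum = 258 mod 256 = 2; odd-index sum = 292 mod 256 = 36 → 02 24.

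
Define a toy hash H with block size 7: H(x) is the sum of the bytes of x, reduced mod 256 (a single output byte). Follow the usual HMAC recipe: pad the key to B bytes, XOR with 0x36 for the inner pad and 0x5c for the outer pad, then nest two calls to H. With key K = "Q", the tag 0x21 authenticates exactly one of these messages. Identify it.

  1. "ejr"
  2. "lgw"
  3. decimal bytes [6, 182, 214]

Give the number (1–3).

Key "Q" = 51 is 1 byte ≤ B = 7; zero-pad to 7 bytes: K' = 51 00 00 00 00 00 00.
K' ⊕ ipad = 67 36 36 36 36 36 36; K' ⊕ opad = 0d 5c 5c 5c 5c 5c 5c.
m1: inner = H(67 36 36 36 36 36 36 65 6a 72) = ec; tag = H(0d 5c 5c 5c 5c 5c 5c ec) = 21 ← matches
m2: inner = H(67 36 36 36 36 36 36 6c 67 77) = f5; tag = H(0d 5c 5c 5c 5c 5c 5c f5) = 2a
m3: inner = H(67 36 36 36 36 36 36 06 b6 d6) = 3d; tag = H(0d 5c 5c 5c 5c 5c 5c 3d) = 72

1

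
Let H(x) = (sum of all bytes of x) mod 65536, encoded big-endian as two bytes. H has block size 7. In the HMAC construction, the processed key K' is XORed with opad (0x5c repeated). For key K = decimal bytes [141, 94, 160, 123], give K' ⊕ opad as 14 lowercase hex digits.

Key decimal bytes [141, 94, 160, 123] = 8d 5e a0 7b is 4 bytes ≤ B = 7; zero-pad to 7 bytes: K' = 8d 5e a0 7b 00 00 00.
XOR each byte with 0x5c: 8d⊕5c=d1, 5e⊕5c=02, a0⊕5c=fc, 7b⊕5c=27, 00⊕5c=5c, 00⊕5c=5c, 00⊕5c=5c.

d102fc275c5c5c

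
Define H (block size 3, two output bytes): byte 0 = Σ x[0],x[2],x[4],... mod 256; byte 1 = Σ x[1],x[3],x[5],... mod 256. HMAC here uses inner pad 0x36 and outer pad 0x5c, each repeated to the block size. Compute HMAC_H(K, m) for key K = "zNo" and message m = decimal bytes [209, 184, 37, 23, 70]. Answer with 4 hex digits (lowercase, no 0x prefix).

Key "zNo" = 7a 4e 6f is exactly B = 3 bytes: K' = 7a 4e 6f.
K' ⊕ ipad = 4c 78 59.  K' ⊕ opad = 26 12 33.
Inner input = (K'⊕ipad) ∥ m = 4c 78 59 ∥ d1 b8 25 17 46.
Inner hash: even-index sum = 372 mod 256 = 116; odd-index sum = 436 mod 256 = 180 → 74 b4.
Outer input = (K'⊕opad) ∥ inner = 26 12 33 ∥ 74 b4.
Outer hash (tag): even-index sum = 269 mod 256 = 13; odd-index sum = 134 mod 256 = 134 → 0d 86.

0d86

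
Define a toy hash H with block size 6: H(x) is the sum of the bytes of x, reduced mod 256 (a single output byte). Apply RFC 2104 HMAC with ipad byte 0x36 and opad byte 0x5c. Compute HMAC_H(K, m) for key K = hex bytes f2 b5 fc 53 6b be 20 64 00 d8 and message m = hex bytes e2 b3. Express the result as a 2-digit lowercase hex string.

e3

Key hex bytes f2 b5 fc 53 6b be 20 64 00 d8 is 10 bytes > B = 6, so hash it first: H(key) = 7b, then zero-pad to 6 bytes: K' = 7b 00 00 00 00 00.
K' ⊕ ipad = 4d 36 36 36 36 36.  K' ⊕ opad = 27 5c 5c 5c 5c 5c.
Inner input = (K'⊕ipad) ∥ m = 4d 36 36 36 36 36 ∥ e2 b3.
Inner hash: sum = 77+54+54+54+54+54+226+179 = 752; mod 256 = 240 → f0.
Outer input = (K'⊕opad) ∥ inner = 27 5c 5c 5c 5c 5c ∥ f0.
Outer hash (tag): sum = 39+92+92+92+92+92+240 = 739; mod 256 = 227 → e3.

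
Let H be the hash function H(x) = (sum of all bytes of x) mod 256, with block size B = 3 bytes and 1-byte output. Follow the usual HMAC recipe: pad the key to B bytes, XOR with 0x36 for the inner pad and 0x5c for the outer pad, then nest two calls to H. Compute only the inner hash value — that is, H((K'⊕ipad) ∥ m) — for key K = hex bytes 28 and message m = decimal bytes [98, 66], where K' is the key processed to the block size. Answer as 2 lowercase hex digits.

Key hex bytes 28 is 1 byte ≤ B = 3; zero-pad to 3 bytes: K' = 28 00 00.
K' ⊕ ipad = 1e 36 36.
Inner input = 1e 36 36 ∥ 62 42.
Inner hash: sum = 30+54+54+98+66 = 302; mod 256 = 46 → 2e.

2e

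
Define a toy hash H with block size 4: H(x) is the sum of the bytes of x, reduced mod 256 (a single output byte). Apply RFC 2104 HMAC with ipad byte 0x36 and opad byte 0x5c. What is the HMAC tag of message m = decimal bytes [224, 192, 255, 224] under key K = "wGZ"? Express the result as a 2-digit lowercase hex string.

Key "wGZ" = 77 47 5a is 3 bytes ≤ B = 4; zero-pad to 4 bytes: K' = 77 47 5a 00.
K' ⊕ ipad = 41 71 6c 36.  K' ⊕ opad = 2b 1b 06 5c.
Inner input = (K'⊕ipad) ∥ m = 41 71 6c 36 ∥ e0 c0 ff e0.
Inner hash: sum = 65+113+108+54+224+192+255+224 = 1235; mod 256 = 211 → d3.
Outer input = (K'⊕opad) ∥ inner = 2b 1b 06 5c ∥ d3.
Outer hash (tag): sum = 43+27+6+92+211 = 379; mod 256 = 123 → 7b.

7b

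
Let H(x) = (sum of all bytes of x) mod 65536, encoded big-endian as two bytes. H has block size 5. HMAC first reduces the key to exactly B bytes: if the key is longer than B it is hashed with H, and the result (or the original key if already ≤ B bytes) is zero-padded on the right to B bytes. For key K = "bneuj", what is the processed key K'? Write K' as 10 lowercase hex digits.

626e65756a

Key "bneuj" = 62 6e 65 75 6a is exactly B = 5 bytes: K' = 62 6e 65 75 6a.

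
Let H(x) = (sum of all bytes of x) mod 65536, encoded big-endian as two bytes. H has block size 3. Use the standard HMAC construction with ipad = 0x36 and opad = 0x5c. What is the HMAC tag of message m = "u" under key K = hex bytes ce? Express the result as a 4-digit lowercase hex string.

0224

Key hex bytes ce is 1 byte ≤ B = 3; zero-pad to 3 bytes: K' = ce 00 00.
K' ⊕ ipad = f8 36 36.  K' ⊕ opad = 92 5c 5c.
Inner input = (K'⊕ipad) ∥ m = f8 36 36 ∥ 75.
Inner hash: sum = 248+54+54+117 = 473 → 01 d9.
Outer input = (K'⊕opad) ∥ inner = 92 5c 5c ∥ 01 d9.
Outer hash (tag): sum = 146+92+92+1+217 = 548 → 02 24.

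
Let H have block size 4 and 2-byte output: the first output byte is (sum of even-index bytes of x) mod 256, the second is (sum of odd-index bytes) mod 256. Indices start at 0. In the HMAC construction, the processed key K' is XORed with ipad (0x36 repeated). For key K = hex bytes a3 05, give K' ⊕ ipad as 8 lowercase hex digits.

Key hex bytes a3 05 is 2 bytes ≤ B = 4; zero-pad to 4 bytes: K' = a3 05 00 00.
XOR each byte with 0x36: a3⊕36=95, 05⊕36=33, 00⊕36=36, 00⊕36=36.

95333636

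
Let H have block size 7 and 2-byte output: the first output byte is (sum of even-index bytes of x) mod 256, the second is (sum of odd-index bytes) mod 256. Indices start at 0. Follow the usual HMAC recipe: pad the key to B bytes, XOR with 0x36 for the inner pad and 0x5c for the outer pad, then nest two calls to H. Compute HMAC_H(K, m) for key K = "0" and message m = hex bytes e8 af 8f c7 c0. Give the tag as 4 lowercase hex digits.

Key "0" = 30 is 1 byte ≤ B = 7; zero-pad to 7 bytes: K' = 30 00 00 00 00 00 00.
K' ⊕ ipad = 06 36 36 36 36 36 36.  K' ⊕ opad = 6c 5c 5c 5c 5c 5c 5c.
Inner input = (K'⊕ipad) ∥ m = 06 36 36 36 36 36 36 ∥ e8 af 8f c7 c0.
Inner hash: even-index sum = 542 mod 256 = 30; odd-index sum = 729 mod 256 = 217 → 1e d9.
Outer input = (K'⊕opad) ∥ inner = 6c 5c 5c 5c 5c 5c 5c ∥ 1e d9.
Outer hash (tag): even-index sum = 601 mod 256 = 89; odd-index sum = 306 mod 256 = 50 → 59 32.

5932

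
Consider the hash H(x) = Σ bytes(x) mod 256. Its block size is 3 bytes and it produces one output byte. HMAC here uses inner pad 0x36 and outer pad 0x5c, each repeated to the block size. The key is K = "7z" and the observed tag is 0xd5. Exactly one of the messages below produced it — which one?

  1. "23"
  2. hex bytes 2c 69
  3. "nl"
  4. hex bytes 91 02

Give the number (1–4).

Key "7z" = 37 7a is 2 bytes ≤ B = 3; zero-pad to 3 bytes: K' = 37 7a 00.
K' ⊕ ipad = 01 4c 36; K' ⊕ opad = 6b 26 5c.
m1: inner = H(01 4c 36 32 33) = e8; tag = H(6b 26 5c e8) = d5 ← matches
m2: inner = H(01 4c 36 2c 69) = 18; tag = H(6b 26 5c 18) = 05
m3: inner = H(01 4c 36 6e 6c) = 5d; tag = H(6b 26 5c 5d) = 4a
m4: inner = H(01 4c 36 91 02) = 16; tag = H(6b 26 5c 16) = 03

1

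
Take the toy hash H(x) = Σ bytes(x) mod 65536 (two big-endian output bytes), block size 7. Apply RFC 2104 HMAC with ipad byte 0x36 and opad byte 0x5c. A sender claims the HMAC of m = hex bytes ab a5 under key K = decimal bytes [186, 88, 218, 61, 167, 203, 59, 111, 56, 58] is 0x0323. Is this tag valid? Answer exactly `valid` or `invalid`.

valid

Key decimal bytes [186, 88, 218, 61, 167, 203, 59, 111, 56, 58] = ba 58 da 3d a7 cb 3b 6f 38 3a is 10 bytes > B = 7, so hash it first: H(key) = 04 b7, then zero-pad to 7 bytes: K' = 04 b7 00 00 00 00 00.
K' ⊕ ipad = 32 81 36 36 36 36 36; K' ⊕ opad = 58 eb 5c 5c 5c 5c 5c.
Inner hash: sum = 50+129+54+54+54+54+54+171+165 = 785 → 03 11.
Outer hash (recomputed tag): sum = 88+235+92+92+92+92+92+3+17 = 803 → 03 23.
Recomputed tag = 0323; claimed = 0323 → match.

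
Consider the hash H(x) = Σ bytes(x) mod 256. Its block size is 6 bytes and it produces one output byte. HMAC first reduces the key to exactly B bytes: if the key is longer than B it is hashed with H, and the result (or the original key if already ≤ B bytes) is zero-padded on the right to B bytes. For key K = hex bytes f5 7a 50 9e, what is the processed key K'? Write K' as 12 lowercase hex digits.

Key hex bytes f5 7a 50 9e is 4 bytes ≤ B = 6; zero-pad to 6 bytes: K' = f5 7a 50 9e 00 00.

f57a509e0000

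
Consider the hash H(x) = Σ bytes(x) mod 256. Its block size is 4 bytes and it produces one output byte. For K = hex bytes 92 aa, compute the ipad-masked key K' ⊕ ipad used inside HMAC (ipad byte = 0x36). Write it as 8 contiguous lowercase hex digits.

a49c3636

Key hex bytes 92 aa is 2 bytes ≤ B = 4; zero-pad to 4 bytes: K' = 92 aa 00 00.
XOR each byte with 0x36: 92⊕36=a4, aa⊕36=9c, 00⊕36=36, 00⊕36=36.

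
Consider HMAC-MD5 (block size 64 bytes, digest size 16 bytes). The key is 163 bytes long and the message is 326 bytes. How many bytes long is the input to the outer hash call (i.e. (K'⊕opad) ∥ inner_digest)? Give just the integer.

80

Key is 163 > 64 bytes, so it is hashed to 16 bytes then zero-padded to 64: |K'| = 64.
Outer input = (K'⊕opad) ∥ H(inner) → 64 + 16 = 80 bytes.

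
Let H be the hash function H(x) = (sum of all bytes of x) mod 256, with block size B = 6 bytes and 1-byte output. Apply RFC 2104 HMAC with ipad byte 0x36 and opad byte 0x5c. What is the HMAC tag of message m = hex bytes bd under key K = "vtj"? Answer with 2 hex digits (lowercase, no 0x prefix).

Key "vtj" = 76 74 6a is 3 bytes ≤ B = 6; zero-pad to 6 bytes: K' = 76 74 6a 00 00 00.
K' ⊕ ipad = 40 42 5c 36 36 36.  K' ⊕ opad = 2a 28 36 5c 5c 5c.
Inner input = (K'⊕ipad) ∥ m = 40 42 5c 36 36 36 ∥ bd.
Inner hash: sum = 64+66+92+54+54+54+189 = 573; mod 256 = 61 → 3d.
Outer input = (K'⊕opad) ∥ inner = 2a 28 36 5c 5c 5c ∥ 3d.
Outer hash (tag): sum = 42+40+54+92+92+92+61 = 473; mod 256 = 217 → d9.

d9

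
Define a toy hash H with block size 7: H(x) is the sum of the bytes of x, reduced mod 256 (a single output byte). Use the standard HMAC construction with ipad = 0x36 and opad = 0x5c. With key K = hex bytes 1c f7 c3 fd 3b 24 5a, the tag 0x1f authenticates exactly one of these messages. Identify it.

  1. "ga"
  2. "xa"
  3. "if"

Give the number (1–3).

2

Key hex bytes 1c f7 c3 fd 3b 24 5a is exactly B = 7 bytes: K' = 1c f7 c3 fd 3b 24 5a.
K' ⊕ ipad = 2a c1 f5 cb 0d 12 6c; K' ⊕ opad = 40 ab 9f a1 67 78 06.
m1: inner = H(2a c1 f5 cb 0d 12 6c 67 61) = fe; tag = H(40 ab 9f a1 67 78 06 fe) = 0e
m2: inner = H(2a c1 f5 cb 0d 12 6c 78 61) = 0f; tag = H(40 ab 9f a1 67 78 06 0f) = 1f ← matches
m3: inner = H(2a c1 f5 cb 0d 12 6c 69 66) = 05; tag = H(40 ab 9f a1 67 78 06 05) = 15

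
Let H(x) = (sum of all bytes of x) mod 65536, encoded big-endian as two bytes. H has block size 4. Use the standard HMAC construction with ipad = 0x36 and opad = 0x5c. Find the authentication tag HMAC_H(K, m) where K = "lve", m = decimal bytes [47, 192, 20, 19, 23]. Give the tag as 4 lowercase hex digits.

Key "lve" = 6c 76 65 is 3 bytes ≤ B = 4; zero-pad to 4 bytes: K' = 6c 76 65 00.
K' ⊕ ipad = 5a 40 53 36.  K' ⊕ opad = 30 2a 39 5c.
Inner input = (K'⊕ipad) ∥ m = 5a 40 53 36 ∥ 2f c0 14 13 17.
Inner hash: sum = 90+64+83+54+47+192+20+19+23 = 592 → 02 50.
Outer input = (K'⊕opad) ∥ inner = 30 2a 39 5c ∥ 02 50.
Outer hash (tag): sum = 48+42+57+92+2+80 = 321 → 01 41.

0141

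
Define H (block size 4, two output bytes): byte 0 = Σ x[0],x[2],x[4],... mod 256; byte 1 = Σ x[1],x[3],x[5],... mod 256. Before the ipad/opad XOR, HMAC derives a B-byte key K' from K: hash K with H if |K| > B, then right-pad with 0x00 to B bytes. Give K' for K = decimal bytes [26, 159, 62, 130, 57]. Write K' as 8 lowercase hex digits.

91210000

|K| = 5 > B = 4, so first hash the key.
H(K): even-index sum = 145 mod 256 = 145; odd-index sum = 289 mod 256 = 33 → 91 21.
Zero-pad H(K) = 91 21 to 4 bytes: K' = 91 21 00 00.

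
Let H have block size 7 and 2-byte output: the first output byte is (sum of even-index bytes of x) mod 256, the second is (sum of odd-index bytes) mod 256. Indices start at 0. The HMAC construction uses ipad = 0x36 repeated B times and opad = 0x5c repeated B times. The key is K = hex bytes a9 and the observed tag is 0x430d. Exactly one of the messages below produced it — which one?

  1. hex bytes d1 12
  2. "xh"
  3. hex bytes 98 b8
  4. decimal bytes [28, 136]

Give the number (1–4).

3

Key hex bytes a9 is 1 byte ≤ B = 7; zero-pad to 7 bytes: K' = a9 00 00 00 00 00 00.
K' ⊕ ipad = 9f 36 36 36 36 36 36; K' ⊕ opad = f5 5c 5c 5c 5c 5c 5c.
m1: inner = H(9f 36 36 36 36 36 36 d1 12) = 53 73; tag = H(f5 5c 5c 5c 5c 5c 5c 53 73) = 7c67
m2: inner = H(9f 36 36 36 36 36 36 78 68) = a9 1a; tag = H(f5 5c 5c 5c 5c 5c 5c a9 1a) = 23bd
m3: inner = H(9f 36 36 36 36 36 36 98 b8) = f9 3a; tag = H(f5 5c 5c 5c 5c 5c 5c f9 3a) = 430d ← matches
m4: inner = H(9f 36 36 36 36 36 36 1c 88) = c9 be; tag = H(f5 5c 5c 5c 5c 5c 5c c9 be) = c7dd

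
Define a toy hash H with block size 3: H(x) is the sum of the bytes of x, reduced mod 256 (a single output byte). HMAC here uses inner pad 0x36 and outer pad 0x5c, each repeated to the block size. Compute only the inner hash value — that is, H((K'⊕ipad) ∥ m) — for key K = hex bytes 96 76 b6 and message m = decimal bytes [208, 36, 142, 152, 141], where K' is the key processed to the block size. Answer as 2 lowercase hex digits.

07

Key hex bytes 96 76 b6 is exactly B = 3 bytes: K' = 96 76 b6.
K' ⊕ ipad = a0 40 80.
Inner input = a0 40 80 ∥ d0 24 8e 98 8d.
Inner hash: sum = 160+64+128+208+36+142+152+141 = 1031; mod 256 = 7 → 07.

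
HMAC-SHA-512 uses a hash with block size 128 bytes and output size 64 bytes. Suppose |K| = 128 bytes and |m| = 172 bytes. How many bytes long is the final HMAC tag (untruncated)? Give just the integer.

64

The tag is one SHA-512 digest: 64 bytes.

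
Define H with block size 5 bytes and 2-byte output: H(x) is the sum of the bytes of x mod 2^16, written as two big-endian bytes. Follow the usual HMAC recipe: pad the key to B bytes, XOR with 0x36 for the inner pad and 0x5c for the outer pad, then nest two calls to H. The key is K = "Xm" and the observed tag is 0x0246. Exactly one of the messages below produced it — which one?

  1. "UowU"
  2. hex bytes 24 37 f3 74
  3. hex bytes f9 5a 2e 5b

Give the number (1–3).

1

Key "Xm" = 58 6d is 2 bytes ≤ B = 5; zero-pad to 5 bytes: K' = 58 6d 00 00 00.
K' ⊕ ipad = 6e 5b 36 36 36; K' ⊕ opad = 04 31 5c 5c 5c.
m1: inner = H(6e 5b 36 36 36 55 6f 77 55) = 02 fb; tag = H(04 31 5c 5c 5c 02 fb) = 0246 ← matches
m2: inner = H(6e 5b 36 36 36 24 37 f3 74) = 03 2d; tag = H(04 31 5c 5c 5c 03 2d) = 0179
m3: inner = H(6e 5b 36 36 36 f9 5a 2e 5b) = 03 47; tag = H(04 31 5c 5c 5c 03 47) = 0193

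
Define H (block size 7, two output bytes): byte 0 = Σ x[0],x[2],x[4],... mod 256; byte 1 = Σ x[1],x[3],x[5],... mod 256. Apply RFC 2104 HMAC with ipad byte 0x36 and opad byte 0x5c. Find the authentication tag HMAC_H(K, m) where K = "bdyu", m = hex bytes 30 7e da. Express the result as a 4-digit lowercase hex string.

Key "bdyu" = 62 64 79 75 is 4 bytes ≤ B = 7; zero-pad to 7 bytes: K' = 62 64 79 75 00 00 00.
K' ⊕ ipad = 54 52 4f 43 36 36 36.  K' ⊕ opad = 3e 38 25 29 5c 5c 5c.
Inner input = (K'⊕ipad) ∥ m = 54 52 4f 43 36 36 36 ∥ 30 7e da.
Inner hash: even-index sum = 397 mod 256 = 141; odd-index sum = 469 mod 256 = 213 → 8d d5.
Outer input = (K'⊕opad) ∥ inner = 3e 38 25 29 5c 5c 5c ∥ 8d d5.
Outer hash (tag): even-index sum = 496 mod 256 = 240; odd-index sum = 330 mod 256 = 74 → f0 4a.

f04a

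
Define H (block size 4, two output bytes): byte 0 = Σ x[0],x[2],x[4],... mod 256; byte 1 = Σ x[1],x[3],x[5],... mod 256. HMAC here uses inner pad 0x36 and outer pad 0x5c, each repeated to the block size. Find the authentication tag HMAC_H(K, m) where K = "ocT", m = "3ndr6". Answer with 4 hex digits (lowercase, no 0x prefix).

c306

Key "ocT" = 6f 63 54 is 3 bytes ≤ B = 4; zero-pad to 4 bytes: K' = 6f 63 54 00.
K' ⊕ ipad = 59 55 62 36.  K' ⊕ opad = 33 3f 08 5c.
Inner input = (K'⊕ipad) ∥ m = 59 55 62 36 ∥ 33 6e 64 72 36.
Inner hash: even-index sum = 392 mod 256 = 136; odd-index sum = 363 mod 256 = 107 → 88 6b.
Outer input = (K'⊕opad) ∥ inner = 33 3f 08 5c ∥ 88 6b.
Outer hash (tag): even-index sum = 195 mod 256 = 195; odd-index sum = 262 mod 256 = 6 → c3 06.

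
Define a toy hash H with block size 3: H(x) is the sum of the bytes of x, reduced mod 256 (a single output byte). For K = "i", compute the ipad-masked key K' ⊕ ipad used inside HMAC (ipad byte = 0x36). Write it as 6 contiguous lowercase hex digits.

Key "i" = 69 is 1 byte ≤ B = 3; zero-pad to 3 bytes: K' = 69 00 00.
XOR each byte with 0x36: 69⊕36=5f, 00⊕36=36, 00⊕36=36.

5f3636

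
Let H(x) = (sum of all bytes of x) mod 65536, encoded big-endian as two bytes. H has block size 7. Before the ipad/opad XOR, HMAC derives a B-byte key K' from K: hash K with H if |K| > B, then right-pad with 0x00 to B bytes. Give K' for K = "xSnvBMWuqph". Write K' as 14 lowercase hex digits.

04530000000000

|K| = 11 > B = 7, so first hash the key.
H(K): sum = 120+83+110+118+66+77+87+117+113+112+104 = 1107 → 04 53.
Zero-pad H(K) = 04 53 to 7 bytes: K' = 04 53 00 00 00 00 00.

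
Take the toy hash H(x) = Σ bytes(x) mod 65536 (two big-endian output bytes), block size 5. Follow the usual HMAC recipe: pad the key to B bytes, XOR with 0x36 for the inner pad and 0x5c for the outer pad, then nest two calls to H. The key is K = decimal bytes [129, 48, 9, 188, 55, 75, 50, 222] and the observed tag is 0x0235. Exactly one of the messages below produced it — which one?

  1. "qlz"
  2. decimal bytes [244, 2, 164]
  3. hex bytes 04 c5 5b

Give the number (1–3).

Key decimal bytes [129, 48, 9, 188, 55, 75, 50, 222] = 81 30 09 bc 37 4b 32 de is 8 bytes > B = 5, so hash it first: H(key) = 03 08, then zero-pad to 5 bytes: K' = 03 08 00 00 00.
K' ⊕ ipad = 35 3e 36 36 36; K' ⊕ opad = 5f 54 5c 5c 5c.
m1: inner = H(35 3e 36 36 36 71 6c 7a) = 02 6c; tag = H(5f 54 5c 5c 5c 02 6c) = 0235 ← matches
m2: inner = H(35 3e 36 36 36 f4 02 a4) = 02 af; tag = H(5f 54 5c 5c 5c 02 af) = 0278
m3: inner = H(35 3e 36 36 36 04 c5 5b) = 02 39; tag = H(5f 54 5c 5c 5c 02 39) = 0202

1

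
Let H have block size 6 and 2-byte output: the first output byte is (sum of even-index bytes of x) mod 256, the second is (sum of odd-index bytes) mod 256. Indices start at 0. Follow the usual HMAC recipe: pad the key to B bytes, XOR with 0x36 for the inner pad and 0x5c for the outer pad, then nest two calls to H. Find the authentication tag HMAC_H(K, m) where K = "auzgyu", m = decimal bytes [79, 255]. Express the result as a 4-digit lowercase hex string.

c963

Key "auzgyu" = 61 75 7a 67 79 75 is exactly B = 6 bytes: K' = 61 75 7a 67 79 75.
K' ⊕ ipad = 57 43 4c 51 4f 43.  K' ⊕ opad = 3d 29 26 3b 25 29.
Inner input = (K'⊕ipad) ∥ m = 57 43 4c 51 4f 43 ∥ 4f ff.
Inner hash: even-index sum = 321 mod 256 = 65; odd-index sum = 470 mod 256 = 214 → 41 d6.
Outer input = (K'⊕opad) ∥ inner = 3d 29 26 3b 25 29 ∥ 41 d6.
Outer hash (tag): even-index sum = 201 mod 256 = 201; odd-index sum = 355 mod 256 = 99 → c9 63.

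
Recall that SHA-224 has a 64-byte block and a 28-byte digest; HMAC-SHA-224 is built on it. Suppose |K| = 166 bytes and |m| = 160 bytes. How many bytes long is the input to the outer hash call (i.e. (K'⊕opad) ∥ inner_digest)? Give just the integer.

92

Key is 166 > 64 bytes, so it is hashed to 28 bytes then zero-padded to 64: |K'| = 64.
Outer input = (K'⊕opad) ∥ H(inner) → 64 + 28 = 92 bytes.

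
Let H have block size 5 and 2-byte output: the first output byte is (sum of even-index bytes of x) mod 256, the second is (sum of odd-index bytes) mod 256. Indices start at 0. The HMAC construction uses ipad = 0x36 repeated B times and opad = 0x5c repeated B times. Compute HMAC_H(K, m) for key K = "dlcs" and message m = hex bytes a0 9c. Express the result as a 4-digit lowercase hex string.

12d8

Key "dlcs" = 64 6c 63 73 is 4 bytes ≤ B = 5; zero-pad to 5 bytes: K' = 64 6c 63 73 00.
K' ⊕ ipad = 52 5a 55 45 36.  K' ⊕ opad = 38 30 3f 2f 5c.
Inner input = (K'⊕ipad) ∥ m = 52 5a 55 45 36 ∥ a0 9c.
Inner hash: even-index sum = 377 mod 256 = 121; odd-index sum = 319 mod 256 = 63 → 79 3f.
Outer input = (K'⊕opad) ∥ inner = 38 30 3f 2f 5c ∥ 79 3f.
Outer hash (tag): even-index sum = 274 mod 256 = 18; odd-index sum = 216 mod 256 = 216 → 12 d8.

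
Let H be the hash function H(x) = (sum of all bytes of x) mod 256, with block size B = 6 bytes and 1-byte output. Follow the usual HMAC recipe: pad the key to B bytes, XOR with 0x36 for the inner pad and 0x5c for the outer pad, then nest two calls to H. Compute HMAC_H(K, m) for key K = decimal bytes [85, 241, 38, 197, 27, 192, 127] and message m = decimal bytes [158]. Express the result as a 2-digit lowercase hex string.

0c

Key decimal bytes [85, 241, 38, 197, 27, 192, 127] = 55 f1 26 c5 1b c0 7f is 7 bytes > B = 6, so hash it first: H(key) = 8b, then zero-pad to 6 bytes: K' = 8b 00 00 00 00 00.
K' ⊕ ipad = bd 36 36 36 36 36.  K' ⊕ opad = d7 5c 5c 5c 5c 5c.
Inner input = (K'⊕ipad) ∥ m = bd 36 36 36 36 36 ∥ 9e.
Inner hash: sum = 189+54+54+54+54+54+158 = 617; mod 256 = 105 → 69.
Outer input = (K'⊕opad) ∥ inner = d7 5c 5c 5c 5c 5c ∥ 69.
Outer hash (tag): sum = 215+92+92+92+92+92+105 = 780; mod 256 = 12 → 0c.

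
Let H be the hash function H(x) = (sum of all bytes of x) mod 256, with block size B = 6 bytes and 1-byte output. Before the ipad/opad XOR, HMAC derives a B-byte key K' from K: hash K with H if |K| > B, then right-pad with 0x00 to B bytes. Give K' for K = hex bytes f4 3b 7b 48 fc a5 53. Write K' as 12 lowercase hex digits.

e60000000000

|K| = 7 > B = 6, so first hash the key.
H(K): sum = 244+59+123+72+252+165+83 = 998; mod 256 = 230 → e6.
Zero-pad H(K) = e6 to 6 bytes: K' = e6 00 00 00 00 00.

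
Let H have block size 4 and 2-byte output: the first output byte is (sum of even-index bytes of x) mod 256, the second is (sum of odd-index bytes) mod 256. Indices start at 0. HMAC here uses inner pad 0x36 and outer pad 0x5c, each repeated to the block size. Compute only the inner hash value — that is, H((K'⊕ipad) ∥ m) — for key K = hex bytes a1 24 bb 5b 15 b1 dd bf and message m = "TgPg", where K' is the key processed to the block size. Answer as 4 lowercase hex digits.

52dd

Key hex bytes a1 24 bb 5b 15 b1 dd bf is 8 bytes > B = 4, so hash it first: H(key) = 4e ef, then zero-pad to 4 bytes: K' = 4e ef 00 00.
K' ⊕ ipad = 78 d9 36 36.
Inner input = 78 d9 36 36 ∥ 54 67 50 67.
Inner hash: even-index sum = 338 mod 256 = 82; odd-index sum = 477 mod 256 = 221 → 52 dd.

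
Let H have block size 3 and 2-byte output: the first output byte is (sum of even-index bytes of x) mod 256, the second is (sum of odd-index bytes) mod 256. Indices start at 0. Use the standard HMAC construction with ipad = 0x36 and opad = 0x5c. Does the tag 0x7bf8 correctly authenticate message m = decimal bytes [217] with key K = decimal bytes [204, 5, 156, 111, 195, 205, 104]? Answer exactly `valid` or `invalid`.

Key decimal bytes [204, 5, 156, 111, 195, 205, 104] = cc 05 9c 6f c3 cd 68 is 7 bytes > B = 3, so hash it first: H(key) = 93 41, then zero-pad to 3 bytes: K' = 93 41 00.
K' ⊕ ipad = a5 77 36; K' ⊕ opad = cf 1d 5c.
Inner hash: even-index sum = 219 mod 256 = 219; odd-index sum = 336 mod 256 = 80 → db 50.
Outer hash (recomputed tag): even-index sum = 379 mod 256 = 123; odd-index sum = 248 mod 256 = 248 → 7b f8.
Recomputed tag = 7bf8; claimed = 7bf8 → match.

valid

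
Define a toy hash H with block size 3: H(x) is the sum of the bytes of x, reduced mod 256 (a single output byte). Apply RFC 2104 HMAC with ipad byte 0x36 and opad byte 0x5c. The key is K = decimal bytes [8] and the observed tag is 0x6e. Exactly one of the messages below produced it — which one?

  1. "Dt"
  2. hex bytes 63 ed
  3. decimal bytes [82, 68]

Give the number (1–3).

1

Key decimal bytes [8] = 08 is 1 byte ≤ B = 3; zero-pad to 3 bytes: K' = 08 00 00.
K' ⊕ ipad = 3e 36 36; K' ⊕ opad = 54 5c 5c.
m1: inner = H(3e 36 36 44 74) = 62; tag = H(54 5c 5c 62) = 6e ← matches
m2: inner = H(3e 36 36 63 ed) = fa; tag = H(54 5c 5c fa) = 06
m3: inner = H(3e 36 36 52 44) = 40; tag = H(54 5c 5c 40) = 4c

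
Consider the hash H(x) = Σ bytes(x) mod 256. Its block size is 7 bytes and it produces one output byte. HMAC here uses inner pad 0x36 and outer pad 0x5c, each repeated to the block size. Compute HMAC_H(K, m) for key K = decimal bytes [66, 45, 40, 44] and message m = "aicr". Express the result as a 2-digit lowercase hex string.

8f

Key decimal bytes [66, 45, 40, 44] = 42 2d 28 2c is 4 bytes ≤ B = 7; zero-pad to 7 bytes: K' = 42 2d 28 2c 00 00 00.
K' ⊕ ipad = 74 1b 1e 1a 36 36 36.  K' ⊕ opad = 1e 71 74 70 5c 5c 5c.
Inner input = (K'⊕ipad) ∥ m = 74 1b 1e 1a 36 36 36 ∥ 61 69 63 72.
Inner hash: sum = 116+27+30+26+54+54+54+97+105+99+114 = 776; mod 256 = 8 → 08.
Outer input = (K'⊕opad) ∥ inner = 1e 71 74 70 5c 5c 5c ∥ 08.
Outer hash (tag): sum = 30+113+116+112+92+92+92+8 = 655; mod 256 = 143 → 8f.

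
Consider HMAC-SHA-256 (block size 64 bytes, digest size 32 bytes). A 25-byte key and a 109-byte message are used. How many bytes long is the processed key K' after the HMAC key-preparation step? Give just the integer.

Key is 25 ≤ 64 bytes, zero-padded: |K'| = 64.

64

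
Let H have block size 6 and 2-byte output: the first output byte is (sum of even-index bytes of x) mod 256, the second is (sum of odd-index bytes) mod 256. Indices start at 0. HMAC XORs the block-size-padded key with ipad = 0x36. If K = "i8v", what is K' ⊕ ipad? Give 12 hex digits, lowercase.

5f0e40363636

Key "i8v" = 69 38 76 is 3 bytes ≤ B = 6; zero-pad to 6 bytes: K' = 69 38 76 00 00 00.
XOR each byte with 0x36: 69⊕36=5f, 38⊕36=0e, 76⊕36=40, 00⊕36=36, 00⊕36=36, 00⊕36=36.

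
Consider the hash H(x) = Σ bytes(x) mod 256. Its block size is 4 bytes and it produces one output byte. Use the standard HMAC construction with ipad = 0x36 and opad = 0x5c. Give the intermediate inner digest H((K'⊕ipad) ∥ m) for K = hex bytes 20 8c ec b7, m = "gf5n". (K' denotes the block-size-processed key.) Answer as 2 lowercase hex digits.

9b

Key hex bytes 20 8c ec b7 is exactly B = 4 bytes: K' = 20 8c ec b7.
K' ⊕ ipad = 16 ba da 81.
Inner input = 16 ba da 81 ∥ 67 66 35 6e.
Inner hash: sum = 22+186+218+129+103+102+53+110 = 923; mod 256 = 155 → 9b.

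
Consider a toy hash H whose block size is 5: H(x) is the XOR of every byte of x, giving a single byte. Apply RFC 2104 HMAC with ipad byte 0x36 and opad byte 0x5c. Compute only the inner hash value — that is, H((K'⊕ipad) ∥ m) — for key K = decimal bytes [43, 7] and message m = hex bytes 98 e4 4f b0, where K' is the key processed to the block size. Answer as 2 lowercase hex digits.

Key decimal bytes [43, 7] = 2b 07 is 2 bytes ≤ B = 5; zero-pad to 5 bytes: K' = 2b 07 00 00 00.
K' ⊕ ipad = 1d 31 36 36 36.
Inner input = 1d 31 36 36 36 ∥ 98 e4 4f b0.
Inner hash: XOR 1d⊕31⊕36⊕36⊕36⊕98⊕e4⊕4f⊕b0 = 99.

99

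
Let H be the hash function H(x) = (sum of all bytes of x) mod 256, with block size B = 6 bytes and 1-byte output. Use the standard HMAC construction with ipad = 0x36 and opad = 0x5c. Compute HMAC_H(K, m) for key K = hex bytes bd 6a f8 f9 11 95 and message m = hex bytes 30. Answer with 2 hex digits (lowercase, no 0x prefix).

f4

Key hex bytes bd 6a f8 f9 11 95 is exactly B = 6 bytes: K' = bd 6a f8 f9 11 95.
K' ⊕ ipad = 8b 5c ce cf 27 a3.  K' ⊕ opad = e1 36 a4 a5 4d c9.
Inner input = (K'⊕ipad) ∥ m = 8b 5c ce cf 27 a3 ∥ 30.
Inner hash: sum = 139+92+206+207+39+163+48 = 894; mod 256 = 126 → 7e.
Outer input = (K'⊕opad) ∥ inner = e1 36 a4 a5 4d c9 ∥ 7e.
Outer hash (tag): sum = 225+54+164+165+77+201+126 = 1012; mod 256 = 244 → f4.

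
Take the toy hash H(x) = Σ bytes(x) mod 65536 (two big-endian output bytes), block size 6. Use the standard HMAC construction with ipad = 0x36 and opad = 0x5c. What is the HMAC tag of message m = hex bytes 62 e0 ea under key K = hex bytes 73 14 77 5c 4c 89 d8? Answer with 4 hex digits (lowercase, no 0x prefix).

0297

Key hex bytes 73 14 77 5c 4c 89 d8 is 7 bytes > B = 6, so hash it first: H(key) = 03 07, then zero-pad to 6 bytes: K' = 03 07 00 00 00 00.
K' ⊕ ipad = 35 31 36 36 36 36.  K' ⊕ opad = 5f 5b 5c 5c 5c 5c.
Inner input = (K'⊕ipad) ∥ m = 35 31 36 36 36 36 ∥ 62 e0 ea.
Inner hash: sum = 53+49+54+54+54+54+98+224+234 = 874 → 03 6a.
Outer input = (K'⊕opad) ∥ inner = 5f 5b 5c 5c 5c 5c ∥ 03 6a.
Outer hash (tag): sum = 95+91+92+92+92+92+3+106 = 663 → 02 97.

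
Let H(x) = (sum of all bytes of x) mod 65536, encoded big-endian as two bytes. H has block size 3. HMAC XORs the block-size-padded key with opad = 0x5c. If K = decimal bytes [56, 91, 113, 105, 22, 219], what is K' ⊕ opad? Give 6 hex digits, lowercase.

5e025c

Key decimal bytes [56, 91, 113, 105, 22, 219] = 38 5b 71 69 16 db is 6 bytes > B = 3, so hash it first: H(key) = 02 5e, then zero-pad to 3 bytes: K' = 02 5e 00.
XOR each byte with 0x5c: 02⊕5c=5e, 5e⊕5c=02, 00⊕5c=5c.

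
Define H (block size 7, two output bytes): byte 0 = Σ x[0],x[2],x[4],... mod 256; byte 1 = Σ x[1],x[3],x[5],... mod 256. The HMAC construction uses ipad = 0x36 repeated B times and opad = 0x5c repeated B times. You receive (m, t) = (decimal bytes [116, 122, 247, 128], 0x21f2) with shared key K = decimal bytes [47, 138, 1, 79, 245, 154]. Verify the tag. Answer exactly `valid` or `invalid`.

valid

Key decimal bytes [47, 138, 1, 79, 245, 154] = 2f 8a 01 4f f5 9a is 6 bytes ≤ B = 7; zero-pad to 7 bytes: K' = 2f 8a 01 4f f5 9a 00.
K' ⊕ ipad = 19 bc 37 79 c3 ac 36; K' ⊕ opad = 73 d6 5d 13 a9 c6 5c.
Inner hash: even-index sum = 579 mod 256 = 67; odd-index sum = 844 mod 256 = 76 → 43 4c.
Outer hash (recomputed tag): even-index sum = 545 mod 256 = 33; odd-index sum = 498 mod 256 = 242 → 21 f2.
Recomputed tag = 21f2; claimed = 21f2 → match.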